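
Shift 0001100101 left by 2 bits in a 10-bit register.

Original: 0001100101 (decimal 101)
Shift left by 2 positions
Append 2 zeros on the right
Result: 0110010100 (decimal 404)
Equivalent: 101 << 2 = 101 × 2^2 = 404



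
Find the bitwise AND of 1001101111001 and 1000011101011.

AND: 1 only when both bits are 1
  1001101111001
& 1000011101011
---------------
  1000001101001
Decimal: 4985 & 4331 = 4201



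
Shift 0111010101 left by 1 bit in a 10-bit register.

Original: 0111010101 (decimal 469)
Shift left by 1 position
Append 1 zero on the right
Result: 1110101010 (decimal 938)
Equivalent: 469 << 1 = 469 × 2^1 = 938



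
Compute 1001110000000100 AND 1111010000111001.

AND: 1 only when both bits are 1
  1001110000000100
& 1111010000111001
------------------
  1001010000000000
Decimal: 39940 & 62521 = 37888



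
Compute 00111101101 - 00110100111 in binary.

Method 1 - Direct subtraction (column by column from the right: bit − bit − borrow-in; if negative, add 2 and borrow 1 from the next column):
borrow: 00000001100
        00111101101
-       00110100111
-------------------
        00001000110

Method 2 - Add two's complement:
Two's complement of 00110100111: invert → 11001011000, add 1 → 11001011001
  00111101101
+ 11001011001
-------------
 100001000110  (end carry out of the top bit = 1)
Discarding the end carry: 00001000110
Decimal check:
  00111101101 = 256 + 128 + 64 + 32 + 8 + 4 + 1 = 493
  00110100111 = 256 + 128 + 32 + 4 + 2 + 1 = 423
  493 - 423 = 70, and 00001000110 = 64 + 4 + 2 = 70 ✓



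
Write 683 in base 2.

Using repeated division by 2:
683 ÷ 2 = 341 remainder 1
341 ÷ 2 = 170 remainder 1
170 ÷ 2 = 85 remainder 0
85 ÷ 2 = 42 remainder 1
42 ÷ 2 = 21 remainder 0
21 ÷ 2 = 10 remainder 1
10 ÷ 2 = 5 remainder 0
5 ÷ 2 = 2 remainder 1
2 ÷ 2 = 1 remainder 0
1 ÷ 2 = 0 remainder 1
Reading remainders bottom to top: 1010101011



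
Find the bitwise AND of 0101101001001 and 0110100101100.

AND: 1 only when both bits are 1
  0101101001001
& 0110100101100
---------------
  0100100001000
Decimal: 2889 & 3372 = 2312



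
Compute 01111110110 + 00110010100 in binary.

Add column by column from the right: bit + bit + carry-in; write the sum mod 2, carry 1 when the sum is 2 or 3.
carry:  11111101000
        01111110110
+       00110010100
-------------------
       010110001010
(the carry out of the leftmost column, 0, becomes the leading bit)
Decimal check:
  01111110110 = 512 + 256 + 128 + 64 + 32 + 16 + 4 + 2 = 1014
  00110010100 = 256 + 128 + 16 + 4 = 404
  1014 + 404 = 1418, and 010110001010 = 1024 + 256 + 128 + 8 + 2 = 1418 ✓



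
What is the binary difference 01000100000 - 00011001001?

Method 1 - Direct subtraction (column by column from the right: bit − bit − borrow-in; if negative, add 2 and borrow 1 from the next column):
borrow: 01110111110
        01000100000
-       00011001001
-------------------
        00101010111

Method 2 - Add two's complement:
Two's complement of 00011001001: invert → 11100110110, add 1 → 11100110111
  01000100000
+ 11100110111
-------------
 100101010111  (end carry out of the top bit = 1)
Discarding the end carry: 00101010111
Decimal check:
  01000100000 = 512 + 32 = 544
  00011001001 = 128 + 64 + 8 + 1 = 201
  544 - 201 = 343, and 00101010111 = 256 + 64 + 16 + 4 + 2 + 1 = 343 ✓



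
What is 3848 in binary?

Using repeated division by 2:
3848 ÷ 2 = 1924 remainder 0
1924 ÷ 2 = 962 remainder 0
962 ÷ 2 = 481 remainder 0
481 ÷ 2 = 240 remainder 1
240 ÷ 2 = 120 remainder 0
120 ÷ 2 = 60 remainder 0
60 ÷ 2 = 30 remainder 0
30 ÷ 2 = 15 remainder 0
15 ÷ 2 = 7 remainder 1
7 ÷ 2 = 3 remainder 1
3 ÷ 2 = 1 remainder 1
1 ÷ 2 = 0 remainder 1
Reading remainders bottom to top: 111100001000



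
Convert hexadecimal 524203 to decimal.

Expand by place value (powers of 16):
524203 = 5 × 16^5 + 2 × 16^4 + 4 × 16^3 + 2 × 16^2 + 0 × 16^1 + 3 × 16^0
= 5 × 1048576 + 2 × 65536 + 4 × 4096 + 2 × 256 + 0 × 16 + 3 × 1
= 5242880 + 131072 + 16384 + 512 + 0 + 3
= 5390851



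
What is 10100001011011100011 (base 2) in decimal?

Sum of powers of 2 for each 1-bit:
2^0 + 2^1 + 2^5 + 2^6 + 2^7 + 2^9 + 2^10 + 2^12 + 2^17 + 2^19
= 1 + 2 + 32 + 64 + 128 + 512 + 1024 + 4096 + 131072 + 524288
= 661219



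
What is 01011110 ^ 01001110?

XOR: 1 when bits differ
  01011110
^ 01001110
----------
  00010000
Decimal: 94 ^ 78 = 16



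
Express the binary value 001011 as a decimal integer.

Sum of powers of 2 for each 1-bit:
2^0 + 2^1 + 2^3
= 1 + 2 + 8
= 11



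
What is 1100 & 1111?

AND: 1 only when both bits are 1
  1100
& 1111
------
  1100
Decimal: 12 & 15 = 12



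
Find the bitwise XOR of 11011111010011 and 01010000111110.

XOR: 1 when bits differ
  11011111010011
^ 01010000111110
----------------
  10001111101101
Decimal: 14291 ^ 5182 = 9197



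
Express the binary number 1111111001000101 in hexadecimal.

Group into 4-bit nibbles from right:
  1111 = F
  1110 = E
  0100 = 4
  0101 = 5
Result: FE45



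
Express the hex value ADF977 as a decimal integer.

Expand by place value (powers of 16):
Digit values: A = 10, D = 13, F = 15
ADF977 = 10 × 16^5 + 13 × 16^4 + 15 × 16^3 + 9 × 16^2 + 7 × 16^1 + 7 × 16^0
= 10 × 1048576 + 13 × 65536 + 15 × 4096 + 9 × 256 + 7 × 16 + 7 × 1
= 10485760 + 851968 + 61440 + 2304 + 112 + 7
= 11401591



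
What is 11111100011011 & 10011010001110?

AND: 1 only when both bits are 1
  11111100011011
& 10011010001110
----------------
  10011000001010
Decimal: 16155 & 9870 = 9738



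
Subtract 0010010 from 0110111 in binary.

Method 1 - Direct subtraction (column by column from the right: bit − bit − borrow-in; if negative, add 2 and borrow 1 from the next column):
borrow: 0000000
        0110111
-       0010010
---------------
        0100101

Method 2 - Add two's complement:
Two's complement of 0010010: invert → 1101101, add 1 → 1101110
  0110111
+ 1101110
---------
 10100101  (end carry out of the top bit = 1)
Discarding the end carry: 0100101
Decimal check:
  0110111 = 32 + 16 + 4 + 2 + 1 = 55
  0010010 = 16 + 2 = 18
  55 - 18 = 37, and 0100101 = 32 + 4 + 1 = 37 ✓



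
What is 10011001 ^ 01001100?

XOR: 1 when bits differ
  10011001
^ 01001100
----------
  11010101
Decimal: 153 ^ 76 = 213



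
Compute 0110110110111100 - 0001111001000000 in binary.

Method 1 - Direct subtraction (column by column from the right: bit − bit − borrow-in; if negative, add 2 and borrow 1 from the next column):
borrow: 0011110010000000
        0110110110111100
-       0001111001000000
------------------------
        0100111101111100

Method 2 - Add two's complement:
Two's complement of 0001111001000000: invert → 1110000110111111, add 1 → 1110000111000000
  0110110110111100
+ 1110000111000000
------------------
 10100111101111100  (end carry out of the top bit = 1)
Discarding the end carry: 0100111101111100
Decimal check:
  0110110110111100 = 16384 + 8192 + 2048 + 1024 + 256 + 128 + 32 + 16 + 8 + 4 = 28092
  0001111001000000 = 4096 + 2048 + 1024 + 512 + 64 = 7744
  28092 - 7744 = 20348, and 0100111101111100 = 16384 + 2048 + 1024 + 512 + 256 + 64 + 32 + 16 + 8 + 4 = 20348 ✓



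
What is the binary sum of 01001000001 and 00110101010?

Add column by column from the right: bit + bit + carry-in; write the sum mod 2, carry 1 when the sum is 2 or 3.
carry:  00000000000
        01001000001
+       00110101010
-------------------
       001111101011
(the carry out of the leftmost column, 0, becomes the leading bit)
Decimal check:
  01001000001 = 512 + 64 + 1 = 577
  00110101010 = 256 + 128 + 32 + 8 + 2 = 426
  577 + 426 = 1003, and 001111101011 = 512 + 256 + 128 + 64 + 32 + 8 + 2 + 1 = 1003 ✓



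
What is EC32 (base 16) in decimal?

Expand by place value (powers of 16):
Digit values: E = 14, C = 12
EC32 = 14 × 16^3 + 12 × 16^2 + 3 × 16^1 + 2 × 16^0
= 14 × 4096 + 12 × 256 + 3 × 16 + 2 × 1
= 57344 + 3072 + 48 + 2
= 60466



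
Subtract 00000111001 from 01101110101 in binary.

Method 1 - Direct subtraction (column by column from the right: bit − bit − borrow-in; if negative, add 2 and borrow 1 from the next column):
borrow: 00001110000
        01101110101
-       00000111001
-------------------
        01100111100

Method 2 - Add two's complement:
Two's complement of 00000111001: invert → 11111000110, add 1 → 11111000111
  01101110101
+ 11111000111
-------------
 101100111100  (end carry out of the top bit = 1)
Discarding the end carry: 01100111100
Decimal check:
  01101110101 = 512 + 256 + 64 + 32 + 16 + 4 + 1 = 885
  00000111001 = 32 + 16 + 8 + 1 = 57
  885 - 57 = 828, and 01100111100 = 512 + 256 + 32 + 16 + 8 + 4 = 828 ✓



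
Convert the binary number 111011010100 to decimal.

Sum of powers of 2 for each 1-bit:
2^2 + 2^4 + 2^6 + 2^7 + 2^9 + 2^10 + 2^11
= 4 + 16 + 64 + 128 + 512 + 1024 + 2048
= 3796



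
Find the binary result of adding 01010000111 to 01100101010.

Add column by column from the right: bit + bit + carry-in; write the sum mod 2, carry 1 when the sum is 2 or 3.
carry:  10000011100
        01010000111
+       01100101010
-------------------
       010110110001
(the carry out of the leftmost column, 0, becomes the leading bit)
Decimal check:
  01010000111 = 512 + 128 + 4 + 2 + 1 = 647
  01100101010 = 512 + 256 + 32 + 8 + 2 = 810
  647 + 810 = 1457, and 010110110001 = 1024 + 256 + 128 + 32 + 16 + 1 = 1457 ✓



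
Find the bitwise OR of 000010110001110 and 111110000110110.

OR: 1 when either bit is 1
  000010110001110
| 111110000110110
-----------------
  111110110111110
Decimal: 1422 | 31798 = 32190



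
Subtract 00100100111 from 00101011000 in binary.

Method 1 - Direct subtraction (column by column from the right: bit − bit − borrow-in; if negative, add 2 and borrow 1 from the next column):
borrow: 00001001110
        00101011000
-       00100100111
-------------------
        00000110001

Method 2 - Add two's complement:
Two's complement of 00100100111: invert → 11011011000, add 1 → 11011011001
  00101011000
+ 11011011001
-------------
 100000110001  (end carry out of the top bit = 1)
Discarding the end carry: 00000110001
Decimal check:
  00101011000 = 256 + 64 + 16 + 8 = 344
  00100100111 = 256 + 32 + 4 + 2 + 1 = 295
  344 - 295 = 49, and 00000110001 = 32 + 16 + 1 = 49 ✓



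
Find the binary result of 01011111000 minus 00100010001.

Method 1 - Direct subtraction (column by column from the right: bit − bit − borrow-in; if negative, add 2 and borrow 1 from the next column):
borrow: 01000001110
        01011111000
-       00100010001
-------------------
        00111100111

Method 2 - Add two's complement:
Two's complement of 00100010001: invert → 11011101110, add 1 → 11011101111
  01011111000
+ 11011101111
-------------
 100111100111  (end carry out of the top bit = 1)
Discarding the end carry: 00111100111
Decimal check:
  01011111000 = 512 + 128 + 64 + 32 + 16 + 8 = 760
  00100010001 = 256 + 16 + 1 = 273
  760 - 273 = 487, and 00111100111 = 256 + 128 + 64 + 32 + 4 + 2 + 1 = 487 ✓



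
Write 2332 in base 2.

Using repeated division by 2:
2332 ÷ 2 = 1166 remainder 0
1166 ÷ 2 = 583 remainder 0
583 ÷ 2 = 291 remainder 1
291 ÷ 2 = 145 remainder 1
145 ÷ 2 = 72 remainder 1
72 ÷ 2 = 36 remainder 0
36 ÷ 2 = 18 remainder 0
18 ÷ 2 = 9 remainder 0
9 ÷ 2 = 4 remainder 1
4 ÷ 2 = 2 remainder 0
2 ÷ 2 = 1 remainder 0
1 ÷ 2 = 0 remainder 1
Reading remainders bottom to top: 100100011100



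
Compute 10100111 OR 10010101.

OR: 1 when either bit is 1
  10100111
| 10010101
----------
  10110111
Decimal: 167 | 149 = 183



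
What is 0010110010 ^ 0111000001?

XOR: 1 when bits differ
  0010110010
^ 0111000001
------------
  0101110011
Decimal: 178 ^ 449 = 371



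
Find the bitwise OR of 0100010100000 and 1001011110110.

OR: 1 when either bit is 1
  0100010100000
| 1001011110110
---------------
  1101011110110
Decimal: 2208 | 4854 = 6902



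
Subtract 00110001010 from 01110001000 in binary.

Method 1 - Direct subtraction (column by column from the right: bit − bit − borrow-in; if negative, add 2 and borrow 1 from the next column):
borrow: 01111111100
        01110001000
-       00110001010
-------------------
        00111111110

Method 2 - Add two's complement:
Two's complement of 00110001010: invert → 11001110101, add 1 → 11001110110
  01110001000
+ 11001110110
-------------
 100111111110  (end carry out of the top bit = 1)
Discarding the end carry: 00111111110
Decimal check:
  01110001000 = 512 + 256 + 128 + 8 = 904
  00110001010 = 256 + 128 + 8 + 2 = 394
  904 - 394 = 510, and 00111111110 = 256 + 128 + 64 + 32 + 16 + 8 + 4 + 2 = 510 ✓



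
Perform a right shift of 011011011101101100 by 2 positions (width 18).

Original: 011011011101101100 (decimal 112492)
Shift right by 2 positions
Drop the 2 low bits; fill with zeros on the left
Result: 000110110111011011 (decimal 28123)
Equivalent: 112492 >> 2 = 112492 ÷ 2^2 = 28123



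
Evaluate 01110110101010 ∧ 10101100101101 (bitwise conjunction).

AND: 1 only when both bits are 1
  01110110101010
& 10101100101101
----------------
  00100100101000
Decimal: 7594 & 11053 = 2344



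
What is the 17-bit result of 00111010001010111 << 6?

Original: 00111010001010111 (decimal 29783)
Shift left by 6 positions
Append 6 zeros on the right and drop the 6 high bits that overflow the 17-bit width
Result: 10001010111000000 (decimal 71104)
Equivalent: 29783 << 6 = 29783 × 2^6 = 1906112, truncated to 17 bits = 71104



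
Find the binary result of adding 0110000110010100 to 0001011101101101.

Add column by column from the right: bit + bit + carry-in; write the sum mod 2, carry 1 when the sum is 2 or 3.
carry:  0000111111111000
        0110000110010100
+       0001011101101101
------------------------
       00111100100000001
(the carry out of the leftmost column, 0, becomes the leading bit)
Decimal check:
  0110000110010100 = 16384 + 8192 + 256 + 128 + 16 + 4 = 24980
  0001011101101101 = 4096 + 1024 + 512 + 256 + 64 + 32 + 8 + 4 + 1 = 5997
  24980 + 5997 = 30977, and 00111100100000001 = 16384 + 8192 + 4096 + 2048 + 256 + 1 = 30977 ✓



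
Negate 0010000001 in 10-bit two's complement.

Original: 0010000001
Step 1 - Invert all bits: 1101111110
Step 2 - Add 1: 1101111111
Verification: 0010000001 + 1101111111 = 10000000000; discarding the end carry (carry out of the top bit) leaves the 10-bit value 0000000000, as required for x + (-x)



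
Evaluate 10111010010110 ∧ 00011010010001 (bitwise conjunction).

AND: 1 only when both bits are 1
  10111010010110
& 00011010010001
----------------
  00011010010000
Decimal: 11926 & 1681 = 1680



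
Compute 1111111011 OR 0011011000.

OR: 1 when either bit is 1
  1111111011
| 0011011000
------------
  1111111011
Decimal: 1019 | 216 = 1019



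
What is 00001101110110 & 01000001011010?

AND: 1 only when both bits are 1
  00001101110110
& 01000001011010
----------------
  00000001010010
Decimal: 886 & 4186 = 82



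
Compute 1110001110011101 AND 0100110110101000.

AND: 1 only when both bits are 1
  1110001110011101
& 0100110110101000
------------------
  0100000110001000
Decimal: 58269 & 19880 = 16776



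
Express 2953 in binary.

Using repeated division by 2:
2953 ÷ 2 = 1476 remainder 1
1476 ÷ 2 = 738 remainder 0
738 ÷ 2 = 369 remainder 0
369 ÷ 2 = 184 remainder 1
184 ÷ 2 = 92 remainder 0
92 ÷ 2 = 46 remainder 0
46 ÷ 2 = 23 remainder 0
23 ÷ 2 = 11 remainder 1
11 ÷ 2 = 5 remainder 1
5 ÷ 2 = 2 remainder 1
2 ÷ 2 = 1 remainder 0
1 ÷ 2 = 0 remainder 1
Reading remainders bottom to top: 101110001001



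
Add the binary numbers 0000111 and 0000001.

Add column by column from the right: bit + bit + carry-in; write the sum mod 2, carry 1 when the sum is 2 or 3.
carry:  0001110
        0000111
+       0000001
---------------
       00001000
(the carry out of the leftmost column, 0, becomes the leading bit)
Decimal check:
  0000111 = 4 + 2 + 1 = 7
  0000001 = 1
  7 + 1 = 8, and 00001000 = 8 ✓



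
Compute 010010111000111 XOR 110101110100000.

XOR: 1 when bits differ
  010010111000111
^ 110101110100000
-----------------
  100111001100111
Decimal: 9671 ^ 27552 = 20071



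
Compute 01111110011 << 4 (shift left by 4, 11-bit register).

Original: 01111110011 (decimal 1011)
Shift left by 4 positions
Append 4 zeros on the right and drop the 4 high bits that overflow the 11-bit width
Result: 11100110000 (decimal 1840)
Equivalent: 1011 << 4 = 1011 × 2^4 = 16176, truncated to 11 bits = 1840



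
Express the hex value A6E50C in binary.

Convert each hex digit to 4 bits:
  A = 1010
  6 = 0110
  E = 1110
  5 = 0101
  0 = 0000
  C = 1100
Concatenate: 101001101110010100001100



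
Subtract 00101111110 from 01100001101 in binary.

Method 1 - Direct subtraction (column by column from the right: bit − bit − borrow-in; if negative, add 2 and borrow 1 from the next column):
borrow: 01111111100
        01100001101
-       00101111110
-------------------
        00110001111

Method 2 - Add two's complement:
Two's complement of 00101111110: invert → 11010000001, add 1 → 11010000010
  01100001101
+ 11010000010
-------------
 100110001111  (end carry out of the top bit = 1)
Discarding the end carry: 00110001111
Decimal check:
  01100001101 = 512 + 256 + 8 + 4 + 1 = 781
  00101111110 = 256 + 64 + 32 + 16 + 8 + 4 + 2 = 382
  781 - 382 = 399, and 00110001111 = 256 + 128 + 8 + 4 + 2 + 1 = 399 ✓



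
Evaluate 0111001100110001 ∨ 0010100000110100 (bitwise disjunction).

OR: 1 when either bit is 1
  0111001100110001
| 0010100000110100
------------------
  0111101100110101
Decimal: 29489 | 10292 = 31541



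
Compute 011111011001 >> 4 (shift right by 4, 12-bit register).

Original: 011111011001 (decimal 2009)
Shift right by 4 positions
Drop the 4 low bits; fill with zeros on the left
Result: 000001111101 (decimal 125)
Equivalent: 2009 >> 4 = 2009 ÷ 2^4 = 125



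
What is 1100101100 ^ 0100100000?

XOR: 1 when bits differ
  1100101100
^ 0100100000
------------
  1000001100
Decimal: 812 ^ 288 = 524



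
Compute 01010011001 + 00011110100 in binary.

Add column by column from the right: bit + bit + carry-in; write the sum mod 2, carry 1 when the sum is 2 or 3.
carry:  00111100000
        01010011001
+       00011110100
-------------------
       001110001101
(the carry out of the leftmost column, 0, becomes the leading bit)
Decimal check:
  01010011001 = 512 + 128 + 16 + 8 + 1 = 665
  00011110100 = 128 + 64 + 32 + 16 + 4 = 244
  665 + 244 = 909, and 001110001101 = 512 + 256 + 128 + 8 + 4 + 1 = 909 ✓



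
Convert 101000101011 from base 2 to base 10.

Sum of powers of 2 for each 1-bit:
2^0 + 2^1 + 2^3 + 2^5 + 2^9 + 2^11
= 1 + 2 + 8 + 32 + 512 + 2048
= 2603



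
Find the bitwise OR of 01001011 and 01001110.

OR: 1 when either bit is 1
  01001011
| 01001110
----------
  01001111
Decimal: 75 | 78 = 79



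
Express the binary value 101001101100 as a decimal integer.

Sum of powers of 2 for each 1-bit:
2^2 + 2^3 + 2^5 + 2^6 + 2^9 + 2^11
= 4 + 8 + 32 + 64 + 512 + 2048
= 2668



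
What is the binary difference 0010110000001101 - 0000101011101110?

Method 1 - Direct subtraction (column by column from the right: bit − bit − borrow-in; if negative, add 2 and borrow 1 from the next column):
borrow: 0000011111111100
        0010110000001101
-       0000101011101110
------------------------
        0010000100011111

Method 2 - Add two's complement:
Two's complement of 0000101011101110: invert → 1111010100010001, add 1 → 1111010100010010
  0010110000001101
+ 1111010100010010
------------------
 10010000100011111  (end carry out of the top bit = 1)
Discarding the end carry: 0010000100011111
Decimal check:
  0010110000001101 = 8192 + 2048 + 1024 + 8 + 4 + 1 = 11277
  0000101011101110 = 2048 + 512 + 128 + 64 + 32 + 8 + 4 + 2 = 2798
  11277 - 2798 = 8479, and 0010000100011111 = 8192 + 256 + 16 + 8 + 4 + 2 + 1 = 8479 ✓



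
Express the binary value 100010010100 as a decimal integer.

Sum of powers of 2 for each 1-bit:
2^2 + 2^4 + 2^7 + 2^11
= 4 + 16 + 128 + 2048
= 2196



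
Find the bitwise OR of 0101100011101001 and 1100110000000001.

OR: 1 when either bit is 1
  0101100011101001
| 1100110000000001
------------------
  1101110011101001
Decimal: 22761 | 52225 = 56553



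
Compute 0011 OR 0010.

OR: 1 when either bit is 1
  0011
| 0010
------
  0011
Decimal: 3 | 2 = 3



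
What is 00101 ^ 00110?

XOR: 1 when bits differ
  00101
^ 00110
-------
  00011
Decimal: 5 ^ 6 = 3



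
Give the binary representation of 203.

Using repeated division by 2:
203 ÷ 2 = 101 remainder 1
101 ÷ 2 = 50 remainder 1
50 ÷ 2 = 25 remainder 0
25 ÷ 2 = 12 remainder 1
12 ÷ 2 = 6 remainder 0
6 ÷ 2 = 3 remainder 0
3 ÷ 2 = 1 remainder 1
1 ÷ 2 = 0 remainder 1
Reading remainders bottom to top: 11001011



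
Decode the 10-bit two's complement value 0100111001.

Binary: 0100111001
Sign bit: 0 (non-negative)
Read directly as an unsigned value:
0100111001 = 256 + 32 + 16 + 8 + 1 = 313
Value: 313



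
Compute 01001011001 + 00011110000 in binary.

Add column by column from the right: bit + bit + carry-in; write the sum mod 2, carry 1 when the sum is 2 or 3.
carry:  00111100000
        01001011001
+       00011110000
-------------------
       001101001001
(the carry out of the leftmost column, 0, becomes the leading bit)
Decimal check:
  01001011001 = 512 + 64 + 16 + 8 + 1 = 601
  00011110000 = 128 + 64 + 32 + 16 = 240
  601 + 240 = 841, and 001101001001 = 512 + 256 + 64 + 8 + 1 = 841 ✓



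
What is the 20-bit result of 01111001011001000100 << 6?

Original: 01111001011001000100 (decimal 497220)
Shift left by 6 positions
Append 6 zeros on the right and drop the 6 high bits that overflow the 20-bit width
Result: 01011001000100000000 (decimal 364800)
Equivalent: 497220 << 6 = 497220 × 2^6 = 31822080, truncated to 20 bits = 364800



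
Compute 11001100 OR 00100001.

OR: 1 when either bit is 1
  11001100
| 00100001
----------
  11101101
Decimal: 204 | 33 = 237



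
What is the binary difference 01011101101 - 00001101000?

Method 1 - Direct subtraction (column by column from the right: bit − bit − borrow-in; if negative, add 2 and borrow 1 from the next column):
borrow: 00000000000
        01011101101
-       00001101000
-------------------
        01010000101

Method 2 - Add two's complement:
Two's complement of 00001101000: invert → 11110010111, add 1 → 11110011000
  01011101101
+ 11110011000
-------------
 101010000101  (end carry out of the top bit = 1)
Discarding the end carry: 01010000101
Decimal check:
  01011101101 = 512 + 128 + 64 + 32 + 8 + 4 + 1 = 749
  00001101000 = 64 + 32 + 8 = 104
  749 - 104 = 645, and 01010000101 = 512 + 128 + 4 + 1 = 645 ✓



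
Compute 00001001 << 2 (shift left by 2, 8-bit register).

Original: 00001001 (decimal 9)
Shift left by 2 positions
Append 2 zeros on the right
Result: 00100100 (decimal 36)
Equivalent: 9 << 2 = 9 × 2^2 = 36



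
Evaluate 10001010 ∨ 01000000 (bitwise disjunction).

OR: 1 when either bit is 1
  10001010
| 01000000
----------
  11001010
Decimal: 138 | 64 = 202



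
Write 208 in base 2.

Using repeated division by 2:
208 ÷ 2 = 104 remainder 0
104 ÷ 2 = 52 remainder 0
52 ÷ 2 = 26 remainder 0
26 ÷ 2 = 13 remainder 0
13 ÷ 2 = 6 remainder 1
6 ÷ 2 = 3 remainder 0
3 ÷ 2 = 1 remainder 1
1 ÷ 2 = 0 remainder 1
Reading remainders bottom to top: 11010000



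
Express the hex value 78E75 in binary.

Convert each hex digit to 4 bits:
  7 = 0111
  8 = 1000
  E = 1110
  7 = 0111
  5 = 0101
Concatenate: 01111000111001110101



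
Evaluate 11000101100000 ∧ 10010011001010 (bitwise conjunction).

AND: 1 only when both bits are 1
  11000101100000
& 10010011001010
----------------
  10000001000000
Decimal: 12640 & 9418 = 8256



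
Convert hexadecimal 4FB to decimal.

Expand by place value (powers of 16):
Digit values: F = 15, B = 11
4FB = 4 × 16^2 + 15 × 16^1 + 11 × 16^0
= 4 × 256 + 15 × 16 + 11 × 1
= 1024 + 240 + 11
= 1275



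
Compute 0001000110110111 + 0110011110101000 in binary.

Add column by column from the right: bit + bit + carry-in; write the sum mod 2, carry 1 when the sum is 2 or 3.
carry:  0000111101000000
        0001000110110111
+       0110011110101000
------------------------
       00111100101011111
(the carry out of the leftmost column, 0, becomes the leading bit)
Decimal check:
  0001000110110111 = 4096 + 256 + 128 + 32 + 16 + 4 + 2 + 1 = 4535
  0110011110101000 = 16384 + 8192 + 1024 + 512 + 256 + 128 + 32 + 8 = 26536
  4535 + 26536 = 31071, and 00111100101011111 = 16384 + 8192 + 4096 + 2048 + 256 + 64 + 16 + 8 + 4 + 2 + 1 = 31071 ✓



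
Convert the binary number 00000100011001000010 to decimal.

Sum of powers of 2 for each 1-bit:
2^1 + 2^6 + 2^9 + 2^10 + 2^14
= 2 + 64 + 512 + 1024 + 16384
= 17986



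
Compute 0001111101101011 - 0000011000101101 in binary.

Method 1 - Direct subtraction (column by column from the right: bit − bit − borrow-in; if negative, add 2 and borrow 1 from the next column):
borrow: 0000000001111000
        0001111101101011
-       0000011000101101
------------------------
        0001100100111110

Method 2 - Add two's complement:
Two's complement of 0000011000101101: invert → 1111100111010010, add 1 → 1111100111010011
  0001111101101011
+ 1111100111010011
------------------
 10001100100111110  (end carry out of the top bit = 1)
Discarding the end carry: 0001100100111110
Decimal check:
  0001111101101011 = 4096 + 2048 + 1024 + 512 + 256 + 64 + 32 + 8 + 2 + 1 = 8043
  0000011000101101 = 1024 + 512 + 32 + 8 + 4 + 1 = 1581
  8043 - 1581 = 6462, and 0001100100111110 = 4096 + 2048 + 256 + 32 + 16 + 8 + 4 + 2 = 6462 ✓



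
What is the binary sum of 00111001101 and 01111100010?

Add column by column from the right: bit + bit + carry-in; write the sum mod 2, carry 1 when the sum is 2 or 3.
carry:  11110000000
        00111001101
+       01111100010
-------------------
       010110101111
(the carry out of the leftmost column, 0, becomes the leading bit)
Decimal check:
  00111001101 = 256 + 128 + 64 + 8 + 4 + 1 = 461
  01111100010 = 512 + 256 + 128 + 64 + 32 + 2 = 994
  461 + 994 = 1455, and 010110101111 = 1024 + 256 + 128 + 32 + 8 + 4 + 2 + 1 = 1455 ✓



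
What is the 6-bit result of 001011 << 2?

Original: 001011 (decimal 11)
Shift left by 2 positions
Append 2 zeros on the right
Result: 101100 (decimal 44)
Equivalent: 11 << 2 = 11 × 2^2 = 44



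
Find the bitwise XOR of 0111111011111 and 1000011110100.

XOR: 1 when bits differ
  0111111011111
^ 1000011110100
---------------
  1111100101011
Decimal: 4063 ^ 4340 = 7979



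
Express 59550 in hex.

Using repeated division by 16 (digits 10–15 are A–F):
59550 ÷ 16 = 3721 remainder 14 (E)
3721 ÷ 16 = 232 remainder 9
232 ÷ 16 = 14 remainder 8
14 ÷ 16 = 0 remainder 14 (E)
Reading remainders bottom to top: E89E



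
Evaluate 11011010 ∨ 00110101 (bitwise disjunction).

OR: 1 when either bit is 1
  11011010
| 00110101
----------
  11111111
Decimal: 218 | 53 = 255



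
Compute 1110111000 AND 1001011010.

AND: 1 only when both bits are 1
  1110111000
& 1001011010
------------
  1000011000
Decimal: 952 & 602 = 536



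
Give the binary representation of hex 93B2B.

Convert each hex digit to 4 bits:
  9 = 1001
  3 = 0011
  B = 1011
  2 = 0010
  B = 1011
Concatenate: 10010011101100101011



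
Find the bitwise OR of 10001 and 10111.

OR: 1 when either bit is 1
  10001
| 10111
-------
  10111
Decimal: 17 | 23 = 23



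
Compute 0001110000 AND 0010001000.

AND: 1 only when both bits are 1
  0001110000
& 0010001000
------------
  0000000000
Decimal: 112 & 136 = 0



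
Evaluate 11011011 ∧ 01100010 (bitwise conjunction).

AND: 1 only when both bits are 1
  11011011
& 01100010
----------
  01000010
Decimal: 219 & 98 = 66



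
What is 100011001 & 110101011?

AND: 1 only when both bits are 1
  100011001
& 110101011
-----------
  100001001
Decimal: 281 & 427 = 265



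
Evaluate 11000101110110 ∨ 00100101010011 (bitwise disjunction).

OR: 1 when either bit is 1
  11000101110110
| 00100101010011
----------------
  11100101110111
Decimal: 12662 | 2387 = 14711



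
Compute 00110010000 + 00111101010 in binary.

Add column by column from the right: bit + bit + carry-in; write the sum mod 2, carry 1 when the sum is 2 or 3.
carry:  01100000000
        00110010000
+       00111101010
-------------------
       001101111010
(the carry out of the leftmost column, 0, becomes the leading bit)
Decimal check:
  00110010000 = 256 + 128 + 16 = 400
  00111101010 = 256 + 128 + 64 + 32 + 8 + 2 = 490
  400 + 490 = 890, and 001101111010 = 512 + 256 + 64 + 32 + 16 + 8 + 2 = 890 ✓



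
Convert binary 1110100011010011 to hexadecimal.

Group into 4-bit nibbles from right:
  1110 = E
  1000 = 8
  1101 = D
  0011 = 3
Result: E8D3



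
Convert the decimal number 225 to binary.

Using repeated division by 2:
225 ÷ 2 = 112 remainder 1
112 ÷ 2 = 56 remainder 0
56 ÷ 2 = 28 remainder 0
28 ÷ 2 = 14 remainder 0
14 ÷ 2 = 7 remainder 0
7 ÷ 2 = 3 remainder 1
3 ÷ 2 = 1 remainder 1
1 ÷ 2 = 0 remainder 1
Reading remainders bottom to top: 11100001



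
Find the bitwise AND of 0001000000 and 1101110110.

AND: 1 only when both bits are 1
  0001000000
& 1101110110
------------
  0001000000
Decimal: 64 & 886 = 64



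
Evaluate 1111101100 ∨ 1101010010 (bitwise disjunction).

OR: 1 when either bit is 1
  1111101100
| 1101010010
------------
  1111111110
Decimal: 1004 | 850 = 1022



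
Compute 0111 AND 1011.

AND: 1 only when both bits are 1
  0111
& 1011
------
  0011
Decimal: 7 & 11 = 3



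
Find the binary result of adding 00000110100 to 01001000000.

Add column by column from the right: bit + bit + carry-in; write the sum mod 2, carry 1 when the sum is 2 or 3.
carry:  00000000000
        00000110100
+       01001000000
-------------------
       001001110100
(the carry out of the leftmost column, 0, becomes the leading bit)
Decimal check:
  00000110100 = 32 + 16 + 4 = 52
  01001000000 = 512 + 64 = 576
  52 + 576 = 628, and 001001110100 = 512 + 64 + 32 + 16 + 4 = 628 ✓



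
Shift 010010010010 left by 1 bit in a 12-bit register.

Original: 010010010010 (decimal 1170)
Shift left by 1 position
Append 1 zero on the right
Result: 100100100100 (decimal 2340)
Equivalent: 1170 << 1 = 1170 × 2^1 = 2340



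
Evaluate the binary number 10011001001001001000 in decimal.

Sum of powers of 2 for each 1-bit:
2^3 + 2^6 + 2^9 + 2^12 + 2^15 + 2^16 + 2^19
= 8 + 64 + 512 + 4096 + 32768 + 65536 + 524288
= 627272



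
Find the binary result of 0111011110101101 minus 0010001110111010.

Method 1 - Direct subtraction (column by column from the right: bit − bit − borrow-in; if negative, add 2 and borrow 1 from the next column):
borrow: 0000011111100100
        0111011110101101
-       0010001110111010
------------------------
        0101001111110011

Method 2 - Add two's complement:
Two's complement of 0010001110111010: invert → 1101110001000101, add 1 → 1101110001000110
  0111011110101101
+ 1101110001000110
------------------
 10101001111110011  (end carry out of the top bit = 1)
Discarding the end carry: 0101001111110011
Decimal check:
  0111011110101101 = 16384 + 8192 + 4096 + 1024 + 512 + 256 + 128 + 32 + 8 + 4 + 1 = 30637
  0010001110111010 = 8192 + 512 + 256 + 128 + 32 + 16 + 8 + 2 = 9146
  30637 - 9146 = 21491, and 0101001111110011 = 16384 + 4096 + 512 + 256 + 128 + 64 + 32 + 16 + 2 + 1 = 21491 ✓



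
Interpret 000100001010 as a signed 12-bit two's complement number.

Binary: 000100001010
Sign bit: 0 (non-negative)
Read directly as an unsigned value:
000100001010 = 256 + 8 + 2 = 266
Value: 266



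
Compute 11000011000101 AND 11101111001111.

AND: 1 only when both bits are 1
  11000011000101
& 11101111001111
----------------
  11000011000101
Decimal: 12485 & 15311 = 12485



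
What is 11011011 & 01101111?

AND: 1 only when both bits are 1
  11011011
& 01101111
----------
  01001011
Decimal: 219 & 111 = 75



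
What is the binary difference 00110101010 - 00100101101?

Method 1 - Direct subtraction (column by column from the right: bit − bit − borrow-in; if negative, add 2 and borrow 1 from the next column):
borrow: 00011111010
        00110101010
-       00100101101
-------------------
        00001111101

Method 2 - Add two's complement:
Two's complement of 00100101101: invert → 11011010010, add 1 → 11011010011
  00110101010
+ 11011010011
-------------
 100001111101  (end carry out of the top bit = 1)
Discarding the end carry: 00001111101
Decimal check:
  00110101010 = 256 + 128 + 32 + 8 + 2 = 426
  00100101101 = 256 + 32 + 8 + 4 + 1 = 301
  426 - 301 = 125, and 00001111101 = 64 + 32 + 16 + 8 + 4 + 1 = 125 ✓



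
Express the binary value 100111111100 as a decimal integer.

Sum of powers of 2 for each 1-bit:
2^2 + 2^3 + 2^4 + 2^5 + 2^6 + 2^7 + 2^8 + 2^11
= 4 + 8 + 16 + 32 + 64 + 128 + 256 + 2048
= 2556



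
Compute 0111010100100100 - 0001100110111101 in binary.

Method 1 - Direct subtraction (column by column from the right: bit − bit − borrow-in; if negative, add 2 and borrow 1 from the next column):
borrow: 0011011111111110
        0111010100100100
-       0001100110111101
------------------------
        0101101101100111

Method 2 - Add two's complement:
Two's complement of 0001100110111101: invert → 1110011001000010, add 1 → 1110011001000011
  0111010100100100
+ 1110011001000011
------------------
 10101101101100111  (end carry out of the top bit = 1)
Discarding the end carry: 0101101101100111
Decimal check:
  0111010100100100 = 16384 + 8192 + 4096 + 1024 + 256 + 32 + 4 = 29988
  0001100110111101 = 4096 + 2048 + 256 + 128 + 32 + 16 + 8 + 4 + 1 = 6589
  29988 - 6589 = 23399, and 0101101101100111 = 16384 + 4096 + 2048 + 512 + 256 + 64 + 32 + 4 + 2 + 1 = 23399 ✓



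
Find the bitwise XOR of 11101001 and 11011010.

XOR: 1 when bits differ
  11101001
^ 11011010
----------
  00110011
Decimal: 233 ^ 218 = 51



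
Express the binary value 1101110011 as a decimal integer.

Sum of powers of 2 for each 1-bit:
2^0 + 2^1 + 2^4 + 2^5 + 2^6 + 2^8 + 2^9
= 1 + 2 + 16 + 32 + 64 + 256 + 512
= 883



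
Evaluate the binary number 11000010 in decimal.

Sum of powers of 2 for each 1-bit:
2^1 + 2^6 + 2^7
= 2 + 64 + 128
= 194



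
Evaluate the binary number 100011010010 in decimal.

Sum of powers of 2 for each 1-bit:
2^1 + 2^4 + 2^6 + 2^7 + 2^11
= 2 + 16 + 64 + 128 + 2048
= 2258



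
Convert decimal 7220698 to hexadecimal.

Using repeated division by 16 (digits 10–15 are A–F):
7220698 ÷ 16 = 451293 remainder 10 (A)
451293 ÷ 16 = 28205 remainder 13 (D)
28205 ÷ 16 = 1762 remainder 13 (D)
1762 ÷ 16 = 110 remainder 2
110 ÷ 16 = 6 remainder 14 (E)
6 ÷ 16 = 0 remainder 6
Reading remainders bottom to top: 6E2DDA



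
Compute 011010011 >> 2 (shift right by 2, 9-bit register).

Original: 011010011 (decimal 211)
Shift right by 2 positions
Drop the 2 low bits; fill with zeros on the left
Result: 000110100 (decimal 52)
Equivalent: 211 >> 2 = 211 ÷ 2^2 = 52



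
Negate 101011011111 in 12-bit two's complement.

Original (sign bit 1, negative): 101011011111
Step 1 - Invert all bits: 010100100000
Step 2 - Add 1: 010100100001
Verification: 101011011111 + 010100100001 = 1000000000000; discarding the end carry (carry out of the top bit) leaves the 12-bit value 000000000000, as required for x + (-x)



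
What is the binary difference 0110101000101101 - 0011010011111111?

Method 1 - Direct subtraction (column by column from the right: bit − bit − borrow-in; if negative, add 2 and borrow 1 from the next column):
borrow: 0110101111111100
        0110101000101101
-       0011010011111111
------------------------
        0011010100101110

Method 2 - Add two's complement:
Two's complement of 0011010011111111: invert → 1100101100000000, add 1 → 1100101100000001
  0110101000101101
+ 1100101100000001
------------------
 10011010100101110  (end carry out of the top bit = 1)
Discarding the end carry: 0011010100101110
Decimal check:
  0110101000101101 = 16384 + 8192 + 2048 + 512 + 32 + 8 + 4 + 1 = 27181
  0011010011111111 = 8192 + 4096 + 1024 + 128 + 64 + 32 + 16 + 8 + 4 + 2 + 1 = 13567
  27181 - 13567 = 13614, and 0011010100101110 = 8192 + 4096 + 1024 + 256 + 32 + 8 + 4 + 2 = 13614 ✓



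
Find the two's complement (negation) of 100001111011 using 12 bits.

Original (sign bit 1, negative): 100001111011
Step 1 - Invert all bits: 011110000100
Step 2 - Add 1: 011110000101
Verification: 100001111011 + 011110000101 = 1000000000000; discarding the end carry (carry out of the top bit) leaves the 12-bit value 000000000000, as required for x + (-x)



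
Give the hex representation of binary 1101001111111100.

Group into 4-bit nibbles from right:
  1101 = D
  0011 = 3
  1111 = F
  1100 = C
Result: D3FC



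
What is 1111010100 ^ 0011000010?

XOR: 1 when bits differ
  1111010100
^ 0011000010
------------
  1100010110
Decimal: 980 ^ 194 = 790



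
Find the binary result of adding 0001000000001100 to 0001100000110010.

Add column by column from the right: bit + bit + carry-in; write the sum mod 2, carry 1 when the sum is 2 or 3.
carry:  0010000000000000
        0001000000001100
+       0001100000110010
------------------------
       00010100000111110
(the carry out of the leftmost column, 0, becomes the leading bit)
Decimal check:
  0001000000001100 = 4096 + 8 + 4 = 4108
  0001100000110010 = 4096 + 2048 + 32 + 16 + 2 = 6194
  4108 + 6194 = 10302, and 00010100000111110 = 8192 + 2048 + 32 + 16 + 8 + 4 + 2 = 10302 ✓



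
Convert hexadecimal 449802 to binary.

Convert each hex digit to 4 bits:
  4 = 0100
  4 = 0100
  9 = 1001
  8 = 1000
  0 = 0000
  2 = 0010
Concatenate: 010001001001100000000010



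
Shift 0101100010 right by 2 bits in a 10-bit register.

Original: 0101100010 (decimal 354)
Shift right by 2 positions
Drop the 2 low bits; fill with zeros on the left
Result: 0001011000 (decimal 88)
Equivalent: 354 >> 2 = 354 ÷ 2^2 = 88



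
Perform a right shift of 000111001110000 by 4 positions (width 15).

Original: 000111001110000 (decimal 3696)
Shift right by 4 positions
Drop the 4 low bits; fill with zeros on the left
Result: 000000011100111 (decimal 231)
Equivalent: 3696 >> 4 = 3696 ÷ 2^4 = 231



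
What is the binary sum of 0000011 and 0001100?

Add column by column from the right: bit + bit + carry-in; write the sum mod 2, carry 1 when the sum is 2 or 3.
carry:  0000000
        0000011
+       0001100
---------------
       00001111
(the carry out of the leftmost column, 0, becomes the leading bit)
Decimal check:
  0000011 = 2 + 1 = 3
  0001100 = 8 + 4 = 12
  3 + 12 = 15, and 00001111 = 8 + 4 + 2 + 1 = 15 ✓



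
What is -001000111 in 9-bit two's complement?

Original: 001000111
Step 1 - Invert all bits: 110111000
Step 2 - Add 1: 110111001
Verification: 001000111 + 110111001 = 1000000000; discarding the end carry (carry out of the top bit) leaves the 9-bit value 000000000, as required for x + (-x)



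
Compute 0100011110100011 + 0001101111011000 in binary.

Add column by column from the right: bit + bit + carry-in; write the sum mod 2, carry 1 when the sum is 2 or 3.
carry:  0011111100000000
        0100011110100011
+       0001101111011000
------------------------
       00110001101111011
(the carry out of the leftmost column, 0, becomes the leading bit)
Decimal check:
  0100011110100011 = 16384 + 1024 + 512 + 256 + 128 + 32 + 2 + 1 = 18339
  0001101111011000 = 4096 + 2048 + 512 + 256 + 128 + 64 + 16 + 8 = 7128
  18339 + 7128 = 25467, and 00110001101111011 = 16384 + 8192 + 512 + 256 + 64 + 32 + 16 + 8 + 2 + 1 = 25467 ✓



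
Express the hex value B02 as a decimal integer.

Expand by place value (powers of 16):
Digit values: B = 11
B02 = 11 × 16^2 + 0 × 16^1 + 2 × 16^0
= 11 × 256 + 0 × 16 + 2 × 1
= 2816 + 0 + 2
= 2818

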